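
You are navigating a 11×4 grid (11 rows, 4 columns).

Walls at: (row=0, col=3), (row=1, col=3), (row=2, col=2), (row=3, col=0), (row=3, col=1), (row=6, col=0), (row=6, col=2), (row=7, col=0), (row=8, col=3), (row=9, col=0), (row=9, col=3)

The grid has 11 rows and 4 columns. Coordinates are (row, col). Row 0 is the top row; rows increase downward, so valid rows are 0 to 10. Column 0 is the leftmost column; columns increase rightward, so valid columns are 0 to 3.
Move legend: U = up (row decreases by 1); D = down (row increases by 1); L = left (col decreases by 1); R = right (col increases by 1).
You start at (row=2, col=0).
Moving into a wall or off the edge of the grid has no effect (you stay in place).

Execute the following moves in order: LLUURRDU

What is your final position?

Start: (row=2, col=0)
  L (left): blocked, stay at (row=2, col=0)
  L (left): blocked, stay at (row=2, col=0)
  U (up): (row=2, col=0) -> (row=1, col=0)
  U (up): (row=1, col=0) -> (row=0, col=0)
  R (right): (row=0, col=0) -> (row=0, col=1)
  R (right): (row=0, col=1) -> (row=0, col=2)
  D (down): (row=0, col=2) -> (row=1, col=2)
  U (up): (row=1, col=2) -> (row=0, col=2)
Final: (row=0, col=2)

Answer: Final position: (row=0, col=2)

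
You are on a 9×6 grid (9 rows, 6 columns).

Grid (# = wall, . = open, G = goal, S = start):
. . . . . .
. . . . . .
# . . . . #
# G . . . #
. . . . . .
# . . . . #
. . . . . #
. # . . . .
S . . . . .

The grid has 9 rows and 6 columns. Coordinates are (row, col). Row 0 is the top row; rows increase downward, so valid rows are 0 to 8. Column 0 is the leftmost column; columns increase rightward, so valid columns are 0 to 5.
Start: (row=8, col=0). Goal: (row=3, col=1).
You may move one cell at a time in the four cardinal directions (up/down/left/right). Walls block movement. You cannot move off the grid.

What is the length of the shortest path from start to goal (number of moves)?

Answer: Shortest path length: 6

Derivation:
BFS from (row=8, col=0) until reaching (row=3, col=1):
  Distance 0: (row=8, col=0)
  Distance 1: (row=7, col=0), (row=8, col=1)
  Distance 2: (row=6, col=0), (row=8, col=2)
  Distance 3: (row=6, col=1), (row=7, col=2), (row=8, col=3)
  Distance 4: (row=5, col=1), (row=6, col=2), (row=7, col=3), (row=8, col=4)
  Distance 5: (row=4, col=1), (row=5, col=2), (row=6, col=3), (row=7, col=4), (row=8, col=5)
  Distance 6: (row=3, col=1), (row=4, col=0), (row=4, col=2), (row=5, col=3), (row=6, col=4), (row=7, col=5)  <- goal reached here
One shortest path (6 moves): (row=8, col=0) -> (row=7, col=0) -> (row=6, col=0) -> (row=6, col=1) -> (row=5, col=1) -> (row=4, col=1) -> (row=3, col=1)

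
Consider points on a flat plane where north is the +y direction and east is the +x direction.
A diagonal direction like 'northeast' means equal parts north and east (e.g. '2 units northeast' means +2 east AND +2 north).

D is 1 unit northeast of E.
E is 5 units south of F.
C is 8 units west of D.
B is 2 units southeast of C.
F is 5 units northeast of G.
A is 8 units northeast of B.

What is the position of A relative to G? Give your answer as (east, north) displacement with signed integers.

Answer: A is at (east=8, north=7) relative to G.

Derivation:
Place G at the origin (east=0, north=0).
  F is 5 units northeast of G: delta (east=+5, north=+5); F at (east=5, north=5).
  E is 5 units south of F: delta (east=+0, north=-5); E at (east=5, north=0).
  D is 1 unit northeast of E: delta (east=+1, north=+1); D at (east=6, north=1).
  C is 8 units west of D: delta (east=-8, north=+0); C at (east=-2, north=1).
  B is 2 units southeast of C: delta (east=+2, north=-2); B at (east=0, north=-1).
  A is 8 units northeast of B: delta (east=+8, north=+8); A at (east=8, north=7).
Therefore A relative to G: (east=8, north=7).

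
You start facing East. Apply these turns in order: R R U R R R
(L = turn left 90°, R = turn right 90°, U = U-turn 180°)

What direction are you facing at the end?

Start: East
  R (right (90° clockwise)) -> South
  R (right (90° clockwise)) -> West
  U (U-turn (180°)) -> East
  R (right (90° clockwise)) -> South
  R (right (90° clockwise)) -> West
  R (right (90° clockwise)) -> North
Final: North

Answer: Final heading: North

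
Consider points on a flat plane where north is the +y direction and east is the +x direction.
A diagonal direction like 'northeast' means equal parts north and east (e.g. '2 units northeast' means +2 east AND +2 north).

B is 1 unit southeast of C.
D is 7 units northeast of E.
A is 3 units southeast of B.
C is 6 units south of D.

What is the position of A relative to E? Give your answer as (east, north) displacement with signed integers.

Place E at the origin (east=0, north=0).
  D is 7 units northeast of E: delta (east=+7, north=+7); D at (east=7, north=7).
  C is 6 units south of D: delta (east=+0, north=-6); C at (east=7, north=1).
  B is 1 unit southeast of C: delta (east=+1, north=-1); B at (east=8, north=0).
  A is 3 units southeast of B: delta (east=+3, north=-3); A at (east=11, north=-3).
Therefore A relative to E: (east=11, north=-3).

Answer: A is at (east=11, north=-3) relative to E.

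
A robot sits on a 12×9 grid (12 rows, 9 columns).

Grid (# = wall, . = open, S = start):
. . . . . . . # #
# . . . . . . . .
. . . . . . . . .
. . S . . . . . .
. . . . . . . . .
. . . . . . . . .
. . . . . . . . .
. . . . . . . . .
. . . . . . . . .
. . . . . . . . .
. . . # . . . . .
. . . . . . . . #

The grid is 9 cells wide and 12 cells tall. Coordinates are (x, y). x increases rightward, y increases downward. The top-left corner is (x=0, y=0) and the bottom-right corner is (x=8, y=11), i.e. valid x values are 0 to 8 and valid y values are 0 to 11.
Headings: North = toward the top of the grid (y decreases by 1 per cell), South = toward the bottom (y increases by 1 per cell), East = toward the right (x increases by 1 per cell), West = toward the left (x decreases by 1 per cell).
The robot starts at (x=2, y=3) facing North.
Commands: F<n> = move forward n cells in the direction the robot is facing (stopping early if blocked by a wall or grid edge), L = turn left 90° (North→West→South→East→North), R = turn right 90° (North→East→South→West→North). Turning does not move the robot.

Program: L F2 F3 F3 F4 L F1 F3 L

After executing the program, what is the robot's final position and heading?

Start: (x=2, y=3), facing North
  L: turn left, now facing West
  F2: move forward 2, now at (x=0, y=3)
  F3: move forward 0/3 (blocked), now at (x=0, y=3)
  F3: move forward 0/3 (blocked), now at (x=0, y=3)
  F4: move forward 0/4 (blocked), now at (x=0, y=3)
  L: turn left, now facing South
  F1: move forward 1, now at (x=0, y=4)
  F3: move forward 3, now at (x=0, y=7)
  L: turn left, now facing East
Final: (x=0, y=7), facing East

Answer: Final position: (x=0, y=7), facing East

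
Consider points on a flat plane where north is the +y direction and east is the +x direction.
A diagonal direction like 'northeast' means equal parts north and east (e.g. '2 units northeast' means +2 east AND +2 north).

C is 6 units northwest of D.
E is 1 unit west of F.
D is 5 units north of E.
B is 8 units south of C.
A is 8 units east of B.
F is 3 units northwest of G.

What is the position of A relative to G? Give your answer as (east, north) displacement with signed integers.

Answer: A is at (east=-2, north=6) relative to G.

Derivation:
Place G at the origin (east=0, north=0).
  F is 3 units northwest of G: delta (east=-3, north=+3); F at (east=-3, north=3).
  E is 1 unit west of F: delta (east=-1, north=+0); E at (east=-4, north=3).
  D is 5 units north of E: delta (east=+0, north=+5); D at (east=-4, north=8).
  C is 6 units northwest of D: delta (east=-6, north=+6); C at (east=-10, north=14).
  B is 8 units south of C: delta (east=+0, north=-8); B at (east=-10, north=6).
  A is 8 units east of B: delta (east=+8, north=+0); A at (east=-2, north=6).
Therefore A relative to G: (east=-2, north=6).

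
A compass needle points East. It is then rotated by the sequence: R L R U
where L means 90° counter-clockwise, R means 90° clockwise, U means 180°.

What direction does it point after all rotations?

Start: East
  R (right (90° clockwise)) -> South
  L (left (90° counter-clockwise)) -> East
  R (right (90° clockwise)) -> South
  U (U-turn (180°)) -> North
Final: North

Answer: Final heading: North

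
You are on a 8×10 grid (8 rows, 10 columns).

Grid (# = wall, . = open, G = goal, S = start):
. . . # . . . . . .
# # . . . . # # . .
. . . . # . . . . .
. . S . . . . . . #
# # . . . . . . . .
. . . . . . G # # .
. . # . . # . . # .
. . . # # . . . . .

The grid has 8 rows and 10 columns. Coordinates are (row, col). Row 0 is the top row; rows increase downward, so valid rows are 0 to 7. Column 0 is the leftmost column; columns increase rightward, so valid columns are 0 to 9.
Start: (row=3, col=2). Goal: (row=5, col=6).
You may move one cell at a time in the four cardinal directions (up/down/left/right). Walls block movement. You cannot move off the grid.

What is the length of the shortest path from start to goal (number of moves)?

Answer: Shortest path length: 6

Derivation:
BFS from (row=3, col=2) until reaching (row=5, col=6):
  Distance 0: (row=3, col=2)
  Distance 1: (row=2, col=2), (row=3, col=1), (row=3, col=3), (row=4, col=2)
  Distance 2: (row=1, col=2), (row=2, col=1), (row=2, col=3), (row=3, col=0), (row=3, col=4), (row=4, col=3), (row=5, col=2)
  Distance 3: (row=0, col=2), (row=1, col=3), (row=2, col=0), (row=3, col=5), (row=4, col=4), (row=5, col=1), (row=5, col=3)
  Distance 4: (row=0, col=1), (row=1, col=4), (row=2, col=5), (row=3, col=6), (row=4, col=5), (row=5, col=0), (row=5, col=4), (row=6, col=1), (row=6, col=3)
  Distance 5: (row=0, col=0), (row=0, col=4), (row=1, col=5), (row=2, col=6), (row=3, col=7), (row=4, col=6), (row=5, col=5), (row=6, col=0), (row=6, col=4), (row=7, col=1)
  Distance 6: (row=0, col=5), (row=2, col=7), (row=3, col=8), (row=4, col=7), (row=5, col=6), (row=7, col=0), (row=7, col=2)  <- goal reached here
One shortest path (6 moves): (row=3, col=2) -> (row=3, col=3) -> (row=3, col=4) -> (row=3, col=5) -> (row=3, col=6) -> (row=4, col=6) -> (row=5, col=6)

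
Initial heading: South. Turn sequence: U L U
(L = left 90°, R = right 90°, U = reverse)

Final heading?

Answer: Final heading: East

Derivation:
Start: South
  U (U-turn (180°)) -> North
  L (left (90° counter-clockwise)) -> West
  U (U-turn (180°)) -> East
Final: East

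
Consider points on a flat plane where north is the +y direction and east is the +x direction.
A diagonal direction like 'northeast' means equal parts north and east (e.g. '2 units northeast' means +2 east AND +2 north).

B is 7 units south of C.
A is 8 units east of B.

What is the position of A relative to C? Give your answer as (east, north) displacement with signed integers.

Place C at the origin (east=0, north=0).
  B is 7 units south of C: delta (east=+0, north=-7); B at (east=0, north=-7).
  A is 8 units east of B: delta (east=+8, north=+0); A at (east=8, north=-7).
Therefore A relative to C: (east=8, north=-7).

Answer: A is at (east=8, north=-7) relative to C.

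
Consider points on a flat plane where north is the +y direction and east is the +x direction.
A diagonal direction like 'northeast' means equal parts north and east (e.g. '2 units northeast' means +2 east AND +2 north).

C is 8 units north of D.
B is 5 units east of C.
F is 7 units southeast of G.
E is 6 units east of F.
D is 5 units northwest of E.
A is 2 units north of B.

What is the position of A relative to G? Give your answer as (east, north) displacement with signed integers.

Answer: A is at (east=13, north=8) relative to G.

Derivation:
Place G at the origin (east=0, north=0).
  F is 7 units southeast of G: delta (east=+7, north=-7); F at (east=7, north=-7).
  E is 6 units east of F: delta (east=+6, north=+0); E at (east=13, north=-7).
  D is 5 units northwest of E: delta (east=-5, north=+5); D at (east=8, north=-2).
  C is 8 units north of D: delta (east=+0, north=+8); C at (east=8, north=6).
  B is 5 units east of C: delta (east=+5, north=+0); B at (east=13, north=6).
  A is 2 units north of B: delta (east=+0, north=+2); A at (east=13, north=8).
Therefore A relative to G: (east=13, north=8).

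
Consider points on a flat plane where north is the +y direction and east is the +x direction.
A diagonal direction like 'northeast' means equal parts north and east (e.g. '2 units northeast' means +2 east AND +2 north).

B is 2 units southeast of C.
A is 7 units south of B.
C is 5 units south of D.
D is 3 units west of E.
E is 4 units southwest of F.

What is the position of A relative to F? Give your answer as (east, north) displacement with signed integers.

Answer: A is at (east=-5, north=-18) relative to F.

Derivation:
Place F at the origin (east=0, north=0).
  E is 4 units southwest of F: delta (east=-4, north=-4); E at (east=-4, north=-4).
  D is 3 units west of E: delta (east=-3, north=+0); D at (east=-7, north=-4).
  C is 5 units south of D: delta (east=+0, north=-5); C at (east=-7, north=-9).
  B is 2 units southeast of C: delta (east=+2, north=-2); B at (east=-5, north=-11).
  A is 7 units south of B: delta (east=+0, north=-7); A at (east=-5, north=-18).
Therefore A relative to F: (east=-5, north=-18).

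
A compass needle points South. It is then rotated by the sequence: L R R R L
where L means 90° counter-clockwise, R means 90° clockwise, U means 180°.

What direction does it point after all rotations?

Answer: Final heading: West

Derivation:
Start: South
  L (left (90° counter-clockwise)) -> East
  R (right (90° clockwise)) -> South
  R (right (90° clockwise)) -> West
  R (right (90° clockwise)) -> North
  L (left (90° counter-clockwise)) -> West
Final: West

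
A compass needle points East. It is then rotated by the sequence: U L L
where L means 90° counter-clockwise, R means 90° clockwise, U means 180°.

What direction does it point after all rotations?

Start: East
  U (U-turn (180°)) -> West
  L (left (90° counter-clockwise)) -> South
  L (left (90° counter-clockwise)) -> East
Final: East

Answer: Final heading: East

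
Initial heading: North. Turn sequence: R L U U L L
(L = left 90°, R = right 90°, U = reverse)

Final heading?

Start: North
  R (right (90° clockwise)) -> East
  L (left (90° counter-clockwise)) -> North
  U (U-turn (180°)) -> South
  U (U-turn (180°)) -> North
  L (left (90° counter-clockwise)) -> West
  L (left (90° counter-clockwise)) -> South
Final: South

Answer: Final heading: South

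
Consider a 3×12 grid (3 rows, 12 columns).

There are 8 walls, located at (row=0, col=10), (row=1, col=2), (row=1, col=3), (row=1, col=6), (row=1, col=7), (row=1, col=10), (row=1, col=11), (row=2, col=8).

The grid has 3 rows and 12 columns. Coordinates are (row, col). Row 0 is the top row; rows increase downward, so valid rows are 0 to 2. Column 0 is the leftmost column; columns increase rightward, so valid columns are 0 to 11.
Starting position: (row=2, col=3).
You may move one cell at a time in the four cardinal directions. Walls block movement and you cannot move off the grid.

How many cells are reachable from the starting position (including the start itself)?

Answer: Reachable cells: 27

Derivation:
BFS flood-fill from (row=2, col=3):
  Distance 0: (row=2, col=3)
  Distance 1: (row=2, col=2), (row=2, col=4)
  Distance 2: (row=1, col=4), (row=2, col=1), (row=2, col=5)
  Distance 3: (row=0, col=4), (row=1, col=1), (row=1, col=5), (row=2, col=0), (row=2, col=6)
  Distance 4: (row=0, col=1), (row=0, col=3), (row=0, col=5), (row=1, col=0), (row=2, col=7)
  Distance 5: (row=0, col=0), (row=0, col=2), (row=0, col=6)
  Distance 6: (row=0, col=7)
  Distance 7: (row=0, col=8)
  Distance 8: (row=0, col=9), (row=1, col=8)
  Distance 9: (row=1, col=9)
  Distance 10: (row=2, col=9)
  Distance 11: (row=2, col=10)
  Distance 12: (row=2, col=11)
Total reachable: 27 (grid has 28 open cells total)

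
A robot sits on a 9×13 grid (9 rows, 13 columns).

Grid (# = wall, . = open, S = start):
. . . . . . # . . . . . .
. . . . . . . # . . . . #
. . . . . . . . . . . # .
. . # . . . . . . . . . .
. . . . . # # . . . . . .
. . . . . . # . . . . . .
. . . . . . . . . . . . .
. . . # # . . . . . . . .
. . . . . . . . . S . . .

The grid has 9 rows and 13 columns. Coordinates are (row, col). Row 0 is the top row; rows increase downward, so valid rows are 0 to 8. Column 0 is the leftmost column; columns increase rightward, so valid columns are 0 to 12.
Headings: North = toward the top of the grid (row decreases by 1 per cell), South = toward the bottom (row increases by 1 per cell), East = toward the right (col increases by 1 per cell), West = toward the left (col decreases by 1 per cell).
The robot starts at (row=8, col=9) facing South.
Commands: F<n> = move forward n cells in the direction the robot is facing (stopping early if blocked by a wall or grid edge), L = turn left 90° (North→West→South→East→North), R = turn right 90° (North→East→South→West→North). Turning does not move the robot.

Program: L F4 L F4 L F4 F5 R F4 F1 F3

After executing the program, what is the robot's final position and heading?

Answer: Final position: (row=2, col=7), facing North

Derivation:
Start: (row=8, col=9), facing South
  L: turn left, now facing East
  F4: move forward 3/4 (blocked), now at (row=8, col=12)
  L: turn left, now facing North
  F4: move forward 4, now at (row=4, col=12)
  L: turn left, now facing West
  F4: move forward 4, now at (row=4, col=8)
  F5: move forward 1/5 (blocked), now at (row=4, col=7)
  R: turn right, now facing North
  F4: move forward 2/4 (blocked), now at (row=2, col=7)
  F1: move forward 0/1 (blocked), now at (row=2, col=7)
  F3: move forward 0/3 (blocked), now at (row=2, col=7)
Final: (row=2, col=7), facing North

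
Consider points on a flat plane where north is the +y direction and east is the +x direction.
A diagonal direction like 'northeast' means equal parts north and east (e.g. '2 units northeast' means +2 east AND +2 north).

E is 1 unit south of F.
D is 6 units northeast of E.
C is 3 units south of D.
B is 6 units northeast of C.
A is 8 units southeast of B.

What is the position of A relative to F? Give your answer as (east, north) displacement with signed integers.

Place F at the origin (east=0, north=0).
  E is 1 unit south of F: delta (east=+0, north=-1); E at (east=0, north=-1).
  D is 6 units northeast of E: delta (east=+6, north=+6); D at (east=6, north=5).
  C is 3 units south of D: delta (east=+0, north=-3); C at (east=6, north=2).
  B is 6 units northeast of C: delta (east=+6, north=+6); B at (east=12, north=8).
  A is 8 units southeast of B: delta (east=+8, north=-8); A at (east=20, north=0).
Therefore A relative to F: (east=20, north=0).

Answer: A is at (east=20, north=0) relative to F.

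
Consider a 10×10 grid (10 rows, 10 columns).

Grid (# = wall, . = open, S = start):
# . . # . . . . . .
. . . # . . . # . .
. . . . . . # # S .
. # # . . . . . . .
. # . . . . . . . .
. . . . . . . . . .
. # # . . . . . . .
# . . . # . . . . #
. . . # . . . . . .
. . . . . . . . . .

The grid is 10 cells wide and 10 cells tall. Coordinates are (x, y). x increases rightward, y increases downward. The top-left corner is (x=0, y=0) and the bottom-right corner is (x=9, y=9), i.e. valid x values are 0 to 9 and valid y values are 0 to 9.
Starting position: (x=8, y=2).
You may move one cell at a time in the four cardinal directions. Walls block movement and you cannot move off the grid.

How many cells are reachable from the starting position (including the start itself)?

Answer: Reachable cells: 85

Derivation:
BFS flood-fill from (x=8, y=2):
  Distance 0: (x=8, y=2)
  Distance 1: (x=8, y=1), (x=9, y=2), (x=8, y=3)
  Distance 2: (x=8, y=0), (x=9, y=1), (x=7, y=3), (x=9, y=3), (x=8, y=4)
  Distance 3: (x=7, y=0), (x=9, y=0), (x=6, y=3), (x=7, y=4), (x=9, y=4), (x=8, y=5)
  Distance 4: (x=6, y=0), (x=5, y=3), (x=6, y=4), (x=7, y=5), (x=9, y=5), (x=8, y=6)
  Distance 5: (x=5, y=0), (x=6, y=1), (x=5, y=2), (x=4, y=3), (x=5, y=4), (x=6, y=5), (x=7, y=6), (x=9, y=6), (x=8, y=7)
  Distance 6: (x=4, y=0), (x=5, y=1), (x=4, y=2), (x=3, y=3), (x=4, y=4), (x=5, y=5), (x=6, y=6), (x=7, y=7), (x=8, y=8)
  Distance 7: (x=4, y=1), (x=3, y=2), (x=3, y=4), (x=4, y=5), (x=5, y=6), (x=6, y=7), (x=7, y=8), (x=9, y=8), (x=8, y=9)
  Distance 8: (x=2, y=2), (x=2, y=4), (x=3, y=5), (x=4, y=6), (x=5, y=7), (x=6, y=8), (x=7, y=9), (x=9, y=9)
  Distance 9: (x=2, y=1), (x=1, y=2), (x=2, y=5), (x=3, y=6), (x=5, y=8), (x=6, y=9)
  Distance 10: (x=2, y=0), (x=1, y=1), (x=0, y=2), (x=1, y=5), (x=3, y=7), (x=4, y=8), (x=5, y=9)
  Distance 11: (x=1, y=0), (x=0, y=1), (x=0, y=3), (x=0, y=5), (x=2, y=7), (x=4, y=9)
  Distance 12: (x=0, y=4), (x=0, y=6), (x=1, y=7), (x=2, y=8), (x=3, y=9)
  Distance 13: (x=1, y=8), (x=2, y=9)
  Distance 14: (x=0, y=8), (x=1, y=9)
  Distance 15: (x=0, y=9)
Total reachable: 85 (grid has 85 open cells total)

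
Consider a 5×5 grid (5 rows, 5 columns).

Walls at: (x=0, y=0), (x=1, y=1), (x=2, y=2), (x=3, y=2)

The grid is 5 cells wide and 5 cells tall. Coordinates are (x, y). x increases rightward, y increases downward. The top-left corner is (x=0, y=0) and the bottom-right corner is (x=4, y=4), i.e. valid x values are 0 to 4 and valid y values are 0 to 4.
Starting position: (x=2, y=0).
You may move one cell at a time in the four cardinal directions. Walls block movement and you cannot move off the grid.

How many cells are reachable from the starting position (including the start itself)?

Answer: Reachable cells: 21

Derivation:
BFS flood-fill from (x=2, y=0):
  Distance 0: (x=2, y=0)
  Distance 1: (x=1, y=0), (x=3, y=0), (x=2, y=1)
  Distance 2: (x=4, y=0), (x=3, y=1)
  Distance 3: (x=4, y=1)
  Distance 4: (x=4, y=2)
  Distance 5: (x=4, y=3)
  Distance 6: (x=3, y=3), (x=4, y=4)
  Distance 7: (x=2, y=3), (x=3, y=4)
  Distance 8: (x=1, y=3), (x=2, y=4)
  Distance 9: (x=1, y=2), (x=0, y=3), (x=1, y=4)
  Distance 10: (x=0, y=2), (x=0, y=4)
  Distance 11: (x=0, y=1)
Total reachable: 21 (grid has 21 open cells total)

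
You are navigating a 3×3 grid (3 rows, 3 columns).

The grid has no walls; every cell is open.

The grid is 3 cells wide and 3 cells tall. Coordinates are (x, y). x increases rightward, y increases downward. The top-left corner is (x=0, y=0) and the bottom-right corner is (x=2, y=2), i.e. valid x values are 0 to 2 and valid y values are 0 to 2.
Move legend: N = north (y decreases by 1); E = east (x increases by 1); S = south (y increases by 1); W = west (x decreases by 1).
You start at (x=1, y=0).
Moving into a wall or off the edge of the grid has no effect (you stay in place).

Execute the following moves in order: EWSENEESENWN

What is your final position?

Answer: Final position: (x=1, y=0)

Derivation:
Start: (x=1, y=0)
  E (east): (x=1, y=0) -> (x=2, y=0)
  W (west): (x=2, y=0) -> (x=1, y=0)
  S (south): (x=1, y=0) -> (x=1, y=1)
  E (east): (x=1, y=1) -> (x=2, y=1)
  N (north): (x=2, y=1) -> (x=2, y=0)
  E (east): blocked, stay at (x=2, y=0)
  E (east): blocked, stay at (x=2, y=0)
  S (south): (x=2, y=0) -> (x=2, y=1)
  E (east): blocked, stay at (x=2, y=1)
  N (north): (x=2, y=1) -> (x=2, y=0)
  W (west): (x=2, y=0) -> (x=1, y=0)
  N (north): blocked, stay at (x=1, y=0)
Final: (x=1, y=0)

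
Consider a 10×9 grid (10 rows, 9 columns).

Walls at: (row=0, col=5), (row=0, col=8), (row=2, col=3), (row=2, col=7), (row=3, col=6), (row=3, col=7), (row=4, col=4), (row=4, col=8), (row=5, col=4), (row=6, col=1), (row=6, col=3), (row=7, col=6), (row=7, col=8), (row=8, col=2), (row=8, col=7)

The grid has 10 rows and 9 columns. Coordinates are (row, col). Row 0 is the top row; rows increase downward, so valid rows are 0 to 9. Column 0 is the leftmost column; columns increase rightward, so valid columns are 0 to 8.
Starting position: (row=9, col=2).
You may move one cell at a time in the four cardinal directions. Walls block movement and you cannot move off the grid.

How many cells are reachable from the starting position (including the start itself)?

BFS flood-fill from (row=9, col=2):
  Distance 0: (row=9, col=2)
  Distance 1: (row=9, col=1), (row=9, col=3)
  Distance 2: (row=8, col=1), (row=8, col=3), (row=9, col=0), (row=9, col=4)
  Distance 3: (row=7, col=1), (row=7, col=3), (row=8, col=0), (row=8, col=4), (row=9, col=5)
  Distance 4: (row=7, col=0), (row=7, col=2), (row=7, col=4), (row=8, col=5), (row=9, col=6)
  Distance 5: (row=6, col=0), (row=6, col=2), (row=6, col=4), (row=7, col=5), (row=8, col=6), (row=9, col=7)
  Distance 6: (row=5, col=0), (row=5, col=2), (row=6, col=5), (row=9, col=8)
  Distance 7: (row=4, col=0), (row=4, col=2), (row=5, col=1), (row=5, col=3), (row=5, col=5), (row=6, col=6), (row=8, col=8)
  Distance 8: (row=3, col=0), (row=3, col=2), (row=4, col=1), (row=4, col=3), (row=4, col=5), (row=5, col=6), (row=6, col=7)
  Distance 9: (row=2, col=0), (row=2, col=2), (row=3, col=1), (row=3, col=3), (row=3, col=5), (row=4, col=6), (row=5, col=7), (row=6, col=8), (row=7, col=7)
  Distance 10: (row=1, col=0), (row=1, col=2), (row=2, col=1), (row=2, col=5), (row=3, col=4), (row=4, col=7), (row=5, col=8)
  Distance 11: (row=0, col=0), (row=0, col=2), (row=1, col=1), (row=1, col=3), (row=1, col=5), (row=2, col=4), (row=2, col=6)
  Distance 12: (row=0, col=1), (row=0, col=3), (row=1, col=4), (row=1, col=6)
  Distance 13: (row=0, col=4), (row=0, col=6), (row=1, col=7)
  Distance 14: (row=0, col=7), (row=1, col=8)
  Distance 15: (row=2, col=8)
  Distance 16: (row=3, col=8)
Total reachable: 75 (grid has 75 open cells total)

Answer: Reachable cells: 75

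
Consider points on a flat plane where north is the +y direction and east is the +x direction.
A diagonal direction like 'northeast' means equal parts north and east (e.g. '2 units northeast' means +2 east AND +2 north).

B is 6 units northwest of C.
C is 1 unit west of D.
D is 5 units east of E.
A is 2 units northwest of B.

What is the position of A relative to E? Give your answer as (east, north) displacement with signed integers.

Place E at the origin (east=0, north=0).
  D is 5 units east of E: delta (east=+5, north=+0); D at (east=5, north=0).
  C is 1 unit west of D: delta (east=-1, north=+0); C at (east=4, north=0).
  B is 6 units northwest of C: delta (east=-6, north=+6); B at (east=-2, north=6).
  A is 2 units northwest of B: delta (east=-2, north=+2); A at (east=-4, north=8).
Therefore A relative to E: (east=-4, north=8).

Answer: A is at (east=-4, north=8) relative to E.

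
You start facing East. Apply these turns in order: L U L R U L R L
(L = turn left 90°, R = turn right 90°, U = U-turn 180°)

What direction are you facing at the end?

Answer: Final heading: West

Derivation:
Start: East
  L (left (90° counter-clockwise)) -> North
  U (U-turn (180°)) -> South
  L (left (90° counter-clockwise)) -> East
  R (right (90° clockwise)) -> South
  U (U-turn (180°)) -> North
  L (left (90° counter-clockwise)) -> West
  R (right (90° clockwise)) -> North
  L (left (90° counter-clockwise)) -> West
Final: West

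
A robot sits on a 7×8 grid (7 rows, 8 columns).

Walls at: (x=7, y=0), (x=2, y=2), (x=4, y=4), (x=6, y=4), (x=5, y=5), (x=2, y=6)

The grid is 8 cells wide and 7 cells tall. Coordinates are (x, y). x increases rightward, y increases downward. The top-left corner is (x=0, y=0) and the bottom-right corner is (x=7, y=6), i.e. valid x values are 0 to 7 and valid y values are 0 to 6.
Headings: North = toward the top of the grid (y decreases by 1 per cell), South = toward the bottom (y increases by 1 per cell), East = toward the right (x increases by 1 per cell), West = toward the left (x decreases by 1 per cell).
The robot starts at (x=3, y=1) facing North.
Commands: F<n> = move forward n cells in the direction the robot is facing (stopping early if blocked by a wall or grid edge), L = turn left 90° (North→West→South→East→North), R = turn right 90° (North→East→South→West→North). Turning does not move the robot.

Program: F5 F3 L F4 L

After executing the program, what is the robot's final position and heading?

Start: (x=3, y=1), facing North
  F5: move forward 1/5 (blocked), now at (x=3, y=0)
  F3: move forward 0/3 (blocked), now at (x=3, y=0)
  L: turn left, now facing West
  F4: move forward 3/4 (blocked), now at (x=0, y=0)
  L: turn left, now facing South
Final: (x=0, y=0), facing South

Answer: Final position: (x=0, y=0), facing South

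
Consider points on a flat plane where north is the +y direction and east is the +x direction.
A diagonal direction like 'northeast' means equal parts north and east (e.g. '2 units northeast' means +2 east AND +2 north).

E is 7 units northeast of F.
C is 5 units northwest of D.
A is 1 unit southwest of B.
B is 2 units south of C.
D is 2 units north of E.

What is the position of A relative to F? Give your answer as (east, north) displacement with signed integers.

Place F at the origin (east=0, north=0).
  E is 7 units northeast of F: delta (east=+7, north=+7); E at (east=7, north=7).
  D is 2 units north of E: delta (east=+0, north=+2); D at (east=7, north=9).
  C is 5 units northwest of D: delta (east=-5, north=+5); C at (east=2, north=14).
  B is 2 units south of C: delta (east=+0, north=-2); B at (east=2, north=12).
  A is 1 unit southwest of B: delta (east=-1, north=-1); A at (east=1, north=11).
Therefore A relative to F: (east=1, north=11).

Answer: A is at (east=1, north=11) relative to F.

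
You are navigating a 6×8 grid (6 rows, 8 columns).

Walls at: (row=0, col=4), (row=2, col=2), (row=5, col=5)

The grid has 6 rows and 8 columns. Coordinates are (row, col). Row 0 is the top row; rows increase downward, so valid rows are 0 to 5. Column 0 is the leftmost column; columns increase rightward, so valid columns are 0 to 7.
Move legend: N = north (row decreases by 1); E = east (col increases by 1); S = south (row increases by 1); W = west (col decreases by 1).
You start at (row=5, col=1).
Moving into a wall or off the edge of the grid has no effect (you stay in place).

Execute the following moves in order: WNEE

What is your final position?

Start: (row=5, col=1)
  W (west): (row=5, col=1) -> (row=5, col=0)
  N (north): (row=5, col=0) -> (row=4, col=0)
  E (east): (row=4, col=0) -> (row=4, col=1)
  E (east): (row=4, col=1) -> (row=4, col=2)
Final: (row=4, col=2)

Answer: Final position: (row=4, col=2)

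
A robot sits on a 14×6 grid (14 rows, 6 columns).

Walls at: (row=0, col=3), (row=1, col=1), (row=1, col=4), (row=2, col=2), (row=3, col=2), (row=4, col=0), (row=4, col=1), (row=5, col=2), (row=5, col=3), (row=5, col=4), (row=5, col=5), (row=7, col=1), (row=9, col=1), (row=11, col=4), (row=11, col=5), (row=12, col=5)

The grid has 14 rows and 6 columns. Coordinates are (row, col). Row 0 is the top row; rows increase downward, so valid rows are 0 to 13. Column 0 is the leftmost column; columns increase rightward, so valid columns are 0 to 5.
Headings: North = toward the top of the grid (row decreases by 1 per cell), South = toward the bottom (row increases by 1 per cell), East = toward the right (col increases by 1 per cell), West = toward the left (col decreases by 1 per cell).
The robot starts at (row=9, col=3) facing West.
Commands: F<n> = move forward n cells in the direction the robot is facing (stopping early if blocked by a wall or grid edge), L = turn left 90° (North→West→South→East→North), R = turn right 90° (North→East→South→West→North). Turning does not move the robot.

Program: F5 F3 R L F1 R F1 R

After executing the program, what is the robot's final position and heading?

Answer: Final position: (row=8, col=2), facing East

Derivation:
Start: (row=9, col=3), facing West
  F5: move forward 1/5 (blocked), now at (row=9, col=2)
  F3: move forward 0/3 (blocked), now at (row=9, col=2)
  R: turn right, now facing North
  L: turn left, now facing West
  F1: move forward 0/1 (blocked), now at (row=9, col=2)
  R: turn right, now facing North
  F1: move forward 1, now at (row=8, col=2)
  R: turn right, now facing East
Final: (row=8, col=2), facing East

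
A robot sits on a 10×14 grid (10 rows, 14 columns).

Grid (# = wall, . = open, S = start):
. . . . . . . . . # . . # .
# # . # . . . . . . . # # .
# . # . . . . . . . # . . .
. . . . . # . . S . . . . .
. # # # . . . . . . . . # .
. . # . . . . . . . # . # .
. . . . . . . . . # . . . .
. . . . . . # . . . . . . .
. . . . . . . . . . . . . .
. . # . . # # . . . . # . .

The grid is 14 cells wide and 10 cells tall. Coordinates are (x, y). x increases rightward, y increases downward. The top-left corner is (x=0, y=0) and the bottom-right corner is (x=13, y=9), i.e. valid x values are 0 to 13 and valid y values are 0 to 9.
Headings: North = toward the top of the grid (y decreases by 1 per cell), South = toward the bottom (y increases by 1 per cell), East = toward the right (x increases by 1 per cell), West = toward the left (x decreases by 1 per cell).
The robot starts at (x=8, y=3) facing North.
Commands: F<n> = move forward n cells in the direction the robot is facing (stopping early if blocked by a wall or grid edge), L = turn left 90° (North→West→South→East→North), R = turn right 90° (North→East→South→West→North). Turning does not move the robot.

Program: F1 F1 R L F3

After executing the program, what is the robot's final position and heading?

Answer: Final position: (x=8, y=0), facing North

Derivation:
Start: (x=8, y=3), facing North
  F1: move forward 1, now at (x=8, y=2)
  F1: move forward 1, now at (x=8, y=1)
  R: turn right, now facing East
  L: turn left, now facing North
  F3: move forward 1/3 (blocked), now at (x=8, y=0)
Final: (x=8, y=0), facing North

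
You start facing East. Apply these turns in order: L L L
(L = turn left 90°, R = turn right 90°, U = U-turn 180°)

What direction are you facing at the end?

Start: East
  L (left (90° counter-clockwise)) -> North
  L (left (90° counter-clockwise)) -> West
  L (left (90° counter-clockwise)) -> South
Final: South

Answer: Final heading: South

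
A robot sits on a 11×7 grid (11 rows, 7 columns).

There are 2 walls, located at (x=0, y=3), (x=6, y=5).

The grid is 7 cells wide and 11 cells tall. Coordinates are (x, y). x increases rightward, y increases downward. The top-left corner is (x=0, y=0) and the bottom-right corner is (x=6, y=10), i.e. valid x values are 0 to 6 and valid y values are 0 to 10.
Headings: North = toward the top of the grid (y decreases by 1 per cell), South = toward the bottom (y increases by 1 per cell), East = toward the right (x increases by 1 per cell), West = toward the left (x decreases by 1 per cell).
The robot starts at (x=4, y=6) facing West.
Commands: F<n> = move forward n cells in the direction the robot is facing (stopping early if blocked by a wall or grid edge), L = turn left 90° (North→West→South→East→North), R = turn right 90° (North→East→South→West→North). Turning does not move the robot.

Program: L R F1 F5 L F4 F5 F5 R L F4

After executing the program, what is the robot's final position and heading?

Start: (x=4, y=6), facing West
  L: turn left, now facing South
  R: turn right, now facing West
  F1: move forward 1, now at (x=3, y=6)
  F5: move forward 3/5 (blocked), now at (x=0, y=6)
  L: turn left, now facing South
  F4: move forward 4, now at (x=0, y=10)
  F5: move forward 0/5 (blocked), now at (x=0, y=10)
  F5: move forward 0/5 (blocked), now at (x=0, y=10)
  R: turn right, now facing West
  L: turn left, now facing South
  F4: move forward 0/4 (blocked), now at (x=0, y=10)
Final: (x=0, y=10), facing South

Answer: Final position: (x=0, y=10), facing South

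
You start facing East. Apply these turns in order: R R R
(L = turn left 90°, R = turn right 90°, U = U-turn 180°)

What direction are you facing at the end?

Answer: Final heading: North

Derivation:
Start: East
  R (right (90° clockwise)) -> South
  R (right (90° clockwise)) -> West
  R (right (90° clockwise)) -> North
Final: North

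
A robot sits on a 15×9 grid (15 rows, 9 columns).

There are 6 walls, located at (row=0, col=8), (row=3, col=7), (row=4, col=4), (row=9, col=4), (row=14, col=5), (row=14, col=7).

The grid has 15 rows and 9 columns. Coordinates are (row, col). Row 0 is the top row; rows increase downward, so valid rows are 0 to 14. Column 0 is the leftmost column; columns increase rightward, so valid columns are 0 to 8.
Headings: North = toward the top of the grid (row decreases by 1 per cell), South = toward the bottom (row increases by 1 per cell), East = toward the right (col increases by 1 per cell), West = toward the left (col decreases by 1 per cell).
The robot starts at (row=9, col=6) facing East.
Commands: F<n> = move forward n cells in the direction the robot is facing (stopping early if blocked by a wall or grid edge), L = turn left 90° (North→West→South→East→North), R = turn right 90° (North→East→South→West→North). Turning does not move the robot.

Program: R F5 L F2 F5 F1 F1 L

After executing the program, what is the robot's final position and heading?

Start: (row=9, col=6), facing East
  R: turn right, now facing South
  F5: move forward 5, now at (row=14, col=6)
  L: turn left, now facing East
  F2: move forward 0/2 (blocked), now at (row=14, col=6)
  F5: move forward 0/5 (blocked), now at (row=14, col=6)
  F1: move forward 0/1 (blocked), now at (row=14, col=6)
  F1: move forward 0/1 (blocked), now at (row=14, col=6)
  L: turn left, now facing North
Final: (row=14, col=6), facing North

Answer: Final position: (row=14, col=6), facing North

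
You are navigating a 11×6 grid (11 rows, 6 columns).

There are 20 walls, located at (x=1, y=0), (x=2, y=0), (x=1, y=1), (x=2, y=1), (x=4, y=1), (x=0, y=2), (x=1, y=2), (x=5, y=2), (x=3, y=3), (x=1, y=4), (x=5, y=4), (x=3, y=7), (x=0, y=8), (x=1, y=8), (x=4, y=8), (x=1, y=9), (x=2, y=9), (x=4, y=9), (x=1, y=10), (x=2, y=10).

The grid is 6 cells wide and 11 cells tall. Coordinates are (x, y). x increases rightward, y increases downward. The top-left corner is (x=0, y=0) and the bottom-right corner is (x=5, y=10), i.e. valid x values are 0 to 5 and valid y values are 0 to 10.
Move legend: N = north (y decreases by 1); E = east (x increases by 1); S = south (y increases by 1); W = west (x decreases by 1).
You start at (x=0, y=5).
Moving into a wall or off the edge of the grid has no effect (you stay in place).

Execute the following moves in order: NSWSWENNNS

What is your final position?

Answer: Final position: (x=1, y=6)

Derivation:
Start: (x=0, y=5)
  N (north): (x=0, y=5) -> (x=0, y=4)
  S (south): (x=0, y=4) -> (x=0, y=5)
  W (west): blocked, stay at (x=0, y=5)
  S (south): (x=0, y=5) -> (x=0, y=6)
  W (west): blocked, stay at (x=0, y=6)
  E (east): (x=0, y=6) -> (x=1, y=6)
  N (north): (x=1, y=6) -> (x=1, y=5)
  N (north): blocked, stay at (x=1, y=5)
  N (north): blocked, stay at (x=1, y=5)
  S (south): (x=1, y=5) -> (x=1, y=6)
Final: (x=1, y=6)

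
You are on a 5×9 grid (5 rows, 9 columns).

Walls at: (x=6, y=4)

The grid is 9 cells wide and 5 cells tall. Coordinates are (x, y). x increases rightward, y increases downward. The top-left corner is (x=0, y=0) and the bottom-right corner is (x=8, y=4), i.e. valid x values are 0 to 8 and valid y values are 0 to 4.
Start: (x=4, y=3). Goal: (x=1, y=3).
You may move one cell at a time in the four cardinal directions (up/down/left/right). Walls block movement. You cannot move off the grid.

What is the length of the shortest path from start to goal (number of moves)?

Answer: Shortest path length: 3

Derivation:
BFS from (x=4, y=3) until reaching (x=1, y=3):
  Distance 0: (x=4, y=3)
  Distance 1: (x=4, y=2), (x=3, y=3), (x=5, y=3), (x=4, y=4)
  Distance 2: (x=4, y=1), (x=3, y=2), (x=5, y=2), (x=2, y=3), (x=6, y=3), (x=3, y=4), (x=5, y=4)
  Distance 3: (x=4, y=0), (x=3, y=1), (x=5, y=1), (x=2, y=2), (x=6, y=2), (x=1, y=3), (x=7, y=3), (x=2, y=4)  <- goal reached here
One shortest path (3 moves): (x=4, y=3) -> (x=3, y=3) -> (x=2, y=3) -> (x=1, y=3)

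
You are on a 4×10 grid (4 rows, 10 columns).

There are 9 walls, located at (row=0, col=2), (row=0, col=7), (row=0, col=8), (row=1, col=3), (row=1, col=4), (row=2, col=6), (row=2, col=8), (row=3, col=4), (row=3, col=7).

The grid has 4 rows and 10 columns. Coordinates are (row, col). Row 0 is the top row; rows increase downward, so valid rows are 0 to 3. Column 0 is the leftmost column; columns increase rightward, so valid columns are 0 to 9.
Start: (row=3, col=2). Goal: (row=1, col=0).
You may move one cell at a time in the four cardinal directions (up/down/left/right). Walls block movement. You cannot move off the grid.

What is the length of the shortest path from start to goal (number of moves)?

Answer: Shortest path length: 4

Derivation:
BFS from (row=3, col=2) until reaching (row=1, col=0):
  Distance 0: (row=3, col=2)
  Distance 1: (row=2, col=2), (row=3, col=1), (row=3, col=3)
  Distance 2: (row=1, col=2), (row=2, col=1), (row=2, col=3), (row=3, col=0)
  Distance 3: (row=1, col=1), (row=2, col=0), (row=2, col=4)
  Distance 4: (row=0, col=1), (row=1, col=0), (row=2, col=5)  <- goal reached here
One shortest path (4 moves): (row=3, col=2) -> (row=3, col=1) -> (row=3, col=0) -> (row=2, col=0) -> (row=1, col=0)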